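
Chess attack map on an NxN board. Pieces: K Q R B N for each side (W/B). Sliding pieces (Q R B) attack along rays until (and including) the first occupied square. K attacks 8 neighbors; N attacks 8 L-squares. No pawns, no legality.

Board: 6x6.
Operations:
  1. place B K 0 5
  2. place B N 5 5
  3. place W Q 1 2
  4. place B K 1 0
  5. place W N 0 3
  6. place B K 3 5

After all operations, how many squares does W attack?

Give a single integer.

Answer: 18

Derivation:
Op 1: place BK@(0,5)
Op 2: place BN@(5,5)
Op 3: place WQ@(1,2)
Op 4: place BK@(1,0)
Op 5: place WN@(0,3)
Op 6: place BK@(3,5)
Per-piece attacks for W:
  WN@(0,3): attacks (1,5) (2,4) (1,1) (2,2)
  WQ@(1,2): attacks (1,3) (1,4) (1,5) (1,1) (1,0) (2,2) (3,2) (4,2) (5,2) (0,2) (2,3) (3,4) (4,5) (2,1) (3,0) (0,3) (0,1) [ray(0,-1) blocked at (1,0); ray(-1,1) blocked at (0,3)]
Union (18 distinct): (0,1) (0,2) (0,3) (1,0) (1,1) (1,3) (1,4) (1,5) (2,1) (2,2) (2,3) (2,4) (3,0) (3,2) (3,4) (4,2) (4,5) (5,2)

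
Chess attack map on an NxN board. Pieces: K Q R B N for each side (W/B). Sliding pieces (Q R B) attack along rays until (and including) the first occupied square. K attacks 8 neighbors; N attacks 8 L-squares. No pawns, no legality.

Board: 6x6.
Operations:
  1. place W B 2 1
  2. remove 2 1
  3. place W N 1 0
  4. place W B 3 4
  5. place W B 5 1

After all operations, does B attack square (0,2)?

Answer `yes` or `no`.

Op 1: place WB@(2,1)
Op 2: remove (2,1)
Op 3: place WN@(1,0)
Op 4: place WB@(3,4)
Op 5: place WB@(5,1)
Per-piece attacks for B:
B attacks (0,2): no

Answer: no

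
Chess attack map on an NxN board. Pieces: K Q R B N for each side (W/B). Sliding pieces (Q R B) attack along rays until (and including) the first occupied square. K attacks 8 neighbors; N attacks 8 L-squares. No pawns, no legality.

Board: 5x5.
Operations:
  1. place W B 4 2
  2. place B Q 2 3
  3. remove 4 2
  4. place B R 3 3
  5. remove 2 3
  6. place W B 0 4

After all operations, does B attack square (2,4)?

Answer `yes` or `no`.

Op 1: place WB@(4,2)
Op 2: place BQ@(2,3)
Op 3: remove (4,2)
Op 4: place BR@(3,3)
Op 5: remove (2,3)
Op 6: place WB@(0,4)
Per-piece attacks for B:
  BR@(3,3): attacks (3,4) (3,2) (3,1) (3,0) (4,3) (2,3) (1,3) (0,3)
B attacks (2,4): no

Answer: no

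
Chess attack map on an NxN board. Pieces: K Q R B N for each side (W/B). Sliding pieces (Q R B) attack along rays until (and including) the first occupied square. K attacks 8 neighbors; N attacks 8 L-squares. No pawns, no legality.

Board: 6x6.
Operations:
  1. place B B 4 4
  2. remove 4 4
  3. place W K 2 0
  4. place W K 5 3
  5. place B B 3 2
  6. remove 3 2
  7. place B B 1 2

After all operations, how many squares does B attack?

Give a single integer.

Answer: 7

Derivation:
Op 1: place BB@(4,4)
Op 2: remove (4,4)
Op 3: place WK@(2,0)
Op 4: place WK@(5,3)
Op 5: place BB@(3,2)
Op 6: remove (3,2)
Op 7: place BB@(1,2)
Per-piece attacks for B:
  BB@(1,2): attacks (2,3) (3,4) (4,5) (2,1) (3,0) (0,3) (0,1)
Union (7 distinct): (0,1) (0,3) (2,1) (2,3) (3,0) (3,4) (4,5)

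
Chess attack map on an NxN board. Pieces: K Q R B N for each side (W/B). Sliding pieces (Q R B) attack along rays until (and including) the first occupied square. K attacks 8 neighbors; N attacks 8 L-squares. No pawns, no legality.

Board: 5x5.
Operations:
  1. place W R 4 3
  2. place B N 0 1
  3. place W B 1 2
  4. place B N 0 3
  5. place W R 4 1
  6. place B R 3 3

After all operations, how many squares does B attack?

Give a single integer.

Op 1: place WR@(4,3)
Op 2: place BN@(0,1)
Op 3: place WB@(1,2)
Op 4: place BN@(0,3)
Op 5: place WR@(4,1)
Op 6: place BR@(3,3)
Per-piece attacks for B:
  BN@(0,1): attacks (1,3) (2,2) (2,0)
  BN@(0,3): attacks (2,4) (1,1) (2,2)
  BR@(3,3): attacks (3,4) (3,2) (3,1) (3,0) (4,3) (2,3) (1,3) (0,3) [ray(1,0) blocked at (4,3); ray(-1,0) blocked at (0,3)]
Union (12 distinct): (0,3) (1,1) (1,3) (2,0) (2,2) (2,3) (2,4) (3,0) (3,1) (3,2) (3,4) (4,3)

Answer: 12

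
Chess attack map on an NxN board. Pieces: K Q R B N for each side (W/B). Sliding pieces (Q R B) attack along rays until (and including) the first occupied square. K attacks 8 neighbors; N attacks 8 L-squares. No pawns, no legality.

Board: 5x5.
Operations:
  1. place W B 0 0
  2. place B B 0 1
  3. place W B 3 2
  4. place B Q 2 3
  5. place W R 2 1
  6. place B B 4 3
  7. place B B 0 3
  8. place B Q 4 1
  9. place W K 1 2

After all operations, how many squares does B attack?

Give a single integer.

Answer: 16

Derivation:
Op 1: place WB@(0,0)
Op 2: place BB@(0,1)
Op 3: place WB@(3,2)
Op 4: place BQ@(2,3)
Op 5: place WR@(2,1)
Op 6: place BB@(4,3)
Op 7: place BB@(0,3)
Op 8: place BQ@(4,1)
Op 9: place WK@(1,2)
Per-piece attacks for B:
  BB@(0,1): attacks (1,2) (1,0) [ray(1,1) blocked at (1,2)]
  BB@(0,3): attacks (1,4) (1,2) [ray(1,-1) blocked at (1,2)]
  BQ@(2,3): attacks (2,4) (2,2) (2,1) (3,3) (4,3) (1,3) (0,3) (3,4) (3,2) (1,4) (1,2) [ray(0,-1) blocked at (2,1); ray(1,0) blocked at (4,3); ray(-1,0) blocked at (0,3); ray(1,-1) blocked at (3,2); ray(-1,-1) blocked at (1,2)]
  BQ@(4,1): attacks (4,2) (4,3) (4,0) (3,1) (2,1) (3,2) (3,0) [ray(0,1) blocked at (4,3); ray(-1,0) blocked at (2,1); ray(-1,1) blocked at (3,2)]
  BB@(4,3): attacks (3,4) (3,2) [ray(-1,-1) blocked at (3,2)]
Union (16 distinct): (0,3) (1,0) (1,2) (1,3) (1,4) (2,1) (2,2) (2,4) (3,0) (3,1) (3,2) (3,3) (3,4) (4,0) (4,2) (4,3)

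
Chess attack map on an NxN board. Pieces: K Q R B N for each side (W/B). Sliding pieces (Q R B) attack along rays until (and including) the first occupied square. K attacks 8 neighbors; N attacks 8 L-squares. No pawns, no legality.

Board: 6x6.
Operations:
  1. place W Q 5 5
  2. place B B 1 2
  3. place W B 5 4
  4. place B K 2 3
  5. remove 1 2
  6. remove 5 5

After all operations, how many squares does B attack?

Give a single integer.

Answer: 8

Derivation:
Op 1: place WQ@(5,5)
Op 2: place BB@(1,2)
Op 3: place WB@(5,4)
Op 4: place BK@(2,3)
Op 5: remove (1,2)
Op 6: remove (5,5)
Per-piece attacks for B:
  BK@(2,3): attacks (2,4) (2,2) (3,3) (1,3) (3,4) (3,2) (1,4) (1,2)
Union (8 distinct): (1,2) (1,3) (1,4) (2,2) (2,4) (3,2) (3,3) (3,4)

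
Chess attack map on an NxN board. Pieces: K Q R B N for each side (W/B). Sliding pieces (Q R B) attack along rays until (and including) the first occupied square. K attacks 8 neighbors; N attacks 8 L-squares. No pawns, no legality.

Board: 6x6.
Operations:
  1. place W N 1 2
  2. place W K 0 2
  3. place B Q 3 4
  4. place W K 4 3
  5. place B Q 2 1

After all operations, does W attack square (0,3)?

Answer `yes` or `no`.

Answer: yes

Derivation:
Op 1: place WN@(1,2)
Op 2: place WK@(0,2)
Op 3: place BQ@(3,4)
Op 4: place WK@(4,3)
Op 5: place BQ@(2,1)
Per-piece attacks for W:
  WK@(0,2): attacks (0,3) (0,1) (1,2) (1,3) (1,1)
  WN@(1,2): attacks (2,4) (3,3) (0,4) (2,0) (3,1) (0,0)
  WK@(4,3): attacks (4,4) (4,2) (5,3) (3,3) (5,4) (5,2) (3,4) (3,2)
W attacks (0,3): yes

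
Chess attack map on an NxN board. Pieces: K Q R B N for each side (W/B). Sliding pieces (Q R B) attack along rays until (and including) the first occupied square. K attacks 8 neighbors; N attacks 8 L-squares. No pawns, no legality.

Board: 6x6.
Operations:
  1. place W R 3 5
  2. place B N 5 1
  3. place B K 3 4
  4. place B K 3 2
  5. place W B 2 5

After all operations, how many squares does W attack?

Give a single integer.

Op 1: place WR@(3,5)
Op 2: place BN@(5,1)
Op 3: place BK@(3,4)
Op 4: place BK@(3,2)
Op 5: place WB@(2,5)
Per-piece attacks for W:
  WB@(2,5): attacks (3,4) (1,4) (0,3) [ray(1,-1) blocked at (3,4)]
  WR@(3,5): attacks (3,4) (4,5) (5,5) (2,5) [ray(0,-1) blocked at (3,4); ray(-1,0) blocked at (2,5)]
Union (6 distinct): (0,3) (1,4) (2,5) (3,4) (4,5) (5,5)

Answer: 6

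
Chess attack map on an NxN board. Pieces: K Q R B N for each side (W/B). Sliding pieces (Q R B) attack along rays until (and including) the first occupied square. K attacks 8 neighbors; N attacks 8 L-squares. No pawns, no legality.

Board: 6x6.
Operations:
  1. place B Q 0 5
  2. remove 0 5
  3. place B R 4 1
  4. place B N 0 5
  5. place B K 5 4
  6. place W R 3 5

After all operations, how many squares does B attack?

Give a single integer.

Op 1: place BQ@(0,5)
Op 2: remove (0,5)
Op 3: place BR@(4,1)
Op 4: place BN@(0,5)
Op 5: place BK@(5,4)
Op 6: place WR@(3,5)
Per-piece attacks for B:
  BN@(0,5): attacks (1,3) (2,4)
  BR@(4,1): attacks (4,2) (4,3) (4,4) (4,5) (4,0) (5,1) (3,1) (2,1) (1,1) (0,1)
  BK@(5,4): attacks (5,5) (5,3) (4,4) (4,5) (4,3)
Union (14 distinct): (0,1) (1,1) (1,3) (2,1) (2,4) (3,1) (4,0) (4,2) (4,3) (4,4) (4,5) (5,1) (5,3) (5,5)

Answer: 14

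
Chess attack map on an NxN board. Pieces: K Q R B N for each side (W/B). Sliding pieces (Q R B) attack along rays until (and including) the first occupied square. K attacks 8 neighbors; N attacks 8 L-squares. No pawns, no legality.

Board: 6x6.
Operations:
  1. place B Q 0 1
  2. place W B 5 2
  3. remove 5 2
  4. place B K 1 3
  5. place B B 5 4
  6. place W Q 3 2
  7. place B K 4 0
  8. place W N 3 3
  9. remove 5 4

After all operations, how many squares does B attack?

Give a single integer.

Answer: 20

Derivation:
Op 1: place BQ@(0,1)
Op 2: place WB@(5,2)
Op 3: remove (5,2)
Op 4: place BK@(1,3)
Op 5: place BB@(5,4)
Op 6: place WQ@(3,2)
Op 7: place BK@(4,0)
Op 8: place WN@(3,3)
Op 9: remove (5,4)
Per-piece attacks for B:
  BQ@(0,1): attacks (0,2) (0,3) (0,4) (0,5) (0,0) (1,1) (2,1) (3,1) (4,1) (5,1) (1,2) (2,3) (3,4) (4,5) (1,0)
  BK@(1,3): attacks (1,4) (1,2) (2,3) (0,3) (2,4) (2,2) (0,4) (0,2)
  BK@(4,0): attacks (4,1) (5,0) (3,0) (5,1) (3,1)
Union (20 distinct): (0,0) (0,2) (0,3) (0,4) (0,5) (1,0) (1,1) (1,2) (1,4) (2,1) (2,2) (2,3) (2,4) (3,0) (3,1) (3,4) (4,1) (4,5) (5,0) (5,1)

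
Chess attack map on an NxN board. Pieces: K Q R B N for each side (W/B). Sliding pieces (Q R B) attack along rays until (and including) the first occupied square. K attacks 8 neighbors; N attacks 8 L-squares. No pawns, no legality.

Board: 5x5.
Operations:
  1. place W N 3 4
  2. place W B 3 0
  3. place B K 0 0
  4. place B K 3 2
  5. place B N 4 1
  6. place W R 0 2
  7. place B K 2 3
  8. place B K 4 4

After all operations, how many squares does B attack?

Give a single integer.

Answer: 18

Derivation:
Op 1: place WN@(3,4)
Op 2: place WB@(3,0)
Op 3: place BK@(0,0)
Op 4: place BK@(3,2)
Op 5: place BN@(4,1)
Op 6: place WR@(0,2)
Op 7: place BK@(2,3)
Op 8: place BK@(4,4)
Per-piece attacks for B:
  BK@(0,0): attacks (0,1) (1,0) (1,1)
  BK@(2,3): attacks (2,4) (2,2) (3,3) (1,3) (3,4) (3,2) (1,4) (1,2)
  BK@(3,2): attacks (3,3) (3,1) (4,2) (2,2) (4,3) (4,1) (2,3) (2,1)
  BN@(4,1): attacks (3,3) (2,2) (2,0)
  BK@(4,4): attacks (4,3) (3,4) (3,3)
Union (18 distinct): (0,1) (1,0) (1,1) (1,2) (1,3) (1,4) (2,0) (2,1) (2,2) (2,3) (2,4) (3,1) (3,2) (3,3) (3,4) (4,1) (4,2) (4,3)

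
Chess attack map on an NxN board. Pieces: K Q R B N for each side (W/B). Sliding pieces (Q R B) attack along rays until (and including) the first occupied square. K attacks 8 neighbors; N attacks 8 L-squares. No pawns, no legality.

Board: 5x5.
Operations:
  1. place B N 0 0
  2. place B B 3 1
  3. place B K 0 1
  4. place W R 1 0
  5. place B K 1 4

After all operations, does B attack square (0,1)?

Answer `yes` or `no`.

Answer: no

Derivation:
Op 1: place BN@(0,0)
Op 2: place BB@(3,1)
Op 3: place BK@(0,1)
Op 4: place WR@(1,0)
Op 5: place BK@(1,4)
Per-piece attacks for B:
  BN@(0,0): attacks (1,2) (2,1)
  BK@(0,1): attacks (0,2) (0,0) (1,1) (1,2) (1,0)
  BK@(1,4): attacks (1,3) (2,4) (0,4) (2,3) (0,3)
  BB@(3,1): attacks (4,2) (4,0) (2,2) (1,3) (0,4) (2,0)
B attacks (0,1): no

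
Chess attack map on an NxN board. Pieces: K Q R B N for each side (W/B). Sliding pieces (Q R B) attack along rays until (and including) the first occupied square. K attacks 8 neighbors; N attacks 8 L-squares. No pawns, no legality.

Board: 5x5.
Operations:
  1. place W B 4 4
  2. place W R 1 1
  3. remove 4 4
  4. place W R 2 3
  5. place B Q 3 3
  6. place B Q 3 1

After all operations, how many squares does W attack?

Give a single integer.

Op 1: place WB@(4,4)
Op 2: place WR@(1,1)
Op 3: remove (4,4)
Op 4: place WR@(2,3)
Op 5: place BQ@(3,3)
Op 6: place BQ@(3,1)
Per-piece attacks for W:
  WR@(1,1): attacks (1,2) (1,3) (1,4) (1,0) (2,1) (3,1) (0,1) [ray(1,0) blocked at (3,1)]
  WR@(2,3): attacks (2,4) (2,2) (2,1) (2,0) (3,3) (1,3) (0,3) [ray(1,0) blocked at (3,3)]
Union (12 distinct): (0,1) (0,3) (1,0) (1,2) (1,3) (1,4) (2,0) (2,1) (2,2) (2,4) (3,1) (3,3)

Answer: 12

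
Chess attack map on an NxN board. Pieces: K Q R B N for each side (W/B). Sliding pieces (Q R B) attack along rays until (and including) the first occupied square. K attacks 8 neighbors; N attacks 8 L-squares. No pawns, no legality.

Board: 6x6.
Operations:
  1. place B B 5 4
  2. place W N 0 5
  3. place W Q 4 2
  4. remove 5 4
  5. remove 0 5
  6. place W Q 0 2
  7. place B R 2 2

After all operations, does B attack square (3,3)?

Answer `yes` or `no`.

Answer: no

Derivation:
Op 1: place BB@(5,4)
Op 2: place WN@(0,5)
Op 3: place WQ@(4,2)
Op 4: remove (5,4)
Op 5: remove (0,5)
Op 6: place WQ@(0,2)
Op 7: place BR@(2,2)
Per-piece attacks for B:
  BR@(2,2): attacks (2,3) (2,4) (2,5) (2,1) (2,0) (3,2) (4,2) (1,2) (0,2) [ray(1,0) blocked at (4,2); ray(-1,0) blocked at (0,2)]
B attacks (3,3): no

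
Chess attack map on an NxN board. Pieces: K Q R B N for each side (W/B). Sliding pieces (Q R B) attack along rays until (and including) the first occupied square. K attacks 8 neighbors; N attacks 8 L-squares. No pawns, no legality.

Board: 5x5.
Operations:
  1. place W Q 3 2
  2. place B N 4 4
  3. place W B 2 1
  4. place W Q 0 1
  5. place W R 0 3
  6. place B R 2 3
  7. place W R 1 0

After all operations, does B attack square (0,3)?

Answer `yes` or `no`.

Op 1: place WQ@(3,2)
Op 2: place BN@(4,4)
Op 3: place WB@(2,1)
Op 4: place WQ@(0,1)
Op 5: place WR@(0,3)
Op 6: place BR@(2,3)
Op 7: place WR@(1,0)
Per-piece attacks for B:
  BR@(2,3): attacks (2,4) (2,2) (2,1) (3,3) (4,3) (1,3) (0,3) [ray(0,-1) blocked at (2,1); ray(-1,0) blocked at (0,3)]
  BN@(4,4): attacks (3,2) (2,3)
B attacks (0,3): yes

Answer: yes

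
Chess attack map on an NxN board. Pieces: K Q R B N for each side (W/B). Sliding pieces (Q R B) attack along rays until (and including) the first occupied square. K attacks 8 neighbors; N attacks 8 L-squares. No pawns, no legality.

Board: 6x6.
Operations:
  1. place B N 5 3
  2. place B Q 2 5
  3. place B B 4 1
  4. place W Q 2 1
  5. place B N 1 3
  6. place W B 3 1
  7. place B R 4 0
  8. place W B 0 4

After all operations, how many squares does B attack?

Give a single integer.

Answer: 23

Derivation:
Op 1: place BN@(5,3)
Op 2: place BQ@(2,5)
Op 3: place BB@(4,1)
Op 4: place WQ@(2,1)
Op 5: place BN@(1,3)
Op 6: place WB@(3,1)
Op 7: place BR@(4,0)
Op 8: place WB@(0,4)
Per-piece attacks for B:
  BN@(1,3): attacks (2,5) (3,4) (0,5) (2,1) (3,2) (0,1)
  BQ@(2,5): attacks (2,4) (2,3) (2,2) (2,1) (3,5) (4,5) (5,5) (1,5) (0,5) (3,4) (4,3) (5,2) (1,4) (0,3) [ray(0,-1) blocked at (2,1)]
  BR@(4,0): attacks (4,1) (5,0) (3,0) (2,0) (1,0) (0,0) [ray(0,1) blocked at (4,1)]
  BB@(4,1): attacks (5,2) (5,0) (3,2) (2,3) (1,4) (0,5) (3,0)
  BN@(5,3): attacks (4,5) (3,4) (4,1) (3,2)
Union (23 distinct): (0,0) (0,1) (0,3) (0,5) (1,0) (1,4) (1,5) (2,0) (2,1) (2,2) (2,3) (2,4) (2,5) (3,0) (3,2) (3,4) (3,5) (4,1) (4,3) (4,5) (5,0) (5,2) (5,5)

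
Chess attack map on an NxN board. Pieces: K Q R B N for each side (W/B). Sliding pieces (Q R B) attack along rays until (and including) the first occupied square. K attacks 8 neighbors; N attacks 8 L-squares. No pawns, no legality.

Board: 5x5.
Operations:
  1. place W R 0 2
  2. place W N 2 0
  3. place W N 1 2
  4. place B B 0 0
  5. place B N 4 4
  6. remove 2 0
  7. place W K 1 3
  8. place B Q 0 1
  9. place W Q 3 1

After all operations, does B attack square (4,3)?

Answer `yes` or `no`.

Answer: no

Derivation:
Op 1: place WR@(0,2)
Op 2: place WN@(2,0)
Op 3: place WN@(1,2)
Op 4: place BB@(0,0)
Op 5: place BN@(4,4)
Op 6: remove (2,0)
Op 7: place WK@(1,3)
Op 8: place BQ@(0,1)
Op 9: place WQ@(3,1)
Per-piece attacks for B:
  BB@(0,0): attacks (1,1) (2,2) (3,3) (4,4) [ray(1,1) blocked at (4,4)]
  BQ@(0,1): attacks (0,2) (0,0) (1,1) (2,1) (3,1) (1,2) (1,0) [ray(0,1) blocked at (0,2); ray(0,-1) blocked at (0,0); ray(1,0) blocked at (3,1); ray(1,1) blocked at (1,2)]
  BN@(4,4): attacks (3,2) (2,3)
B attacks (4,3): no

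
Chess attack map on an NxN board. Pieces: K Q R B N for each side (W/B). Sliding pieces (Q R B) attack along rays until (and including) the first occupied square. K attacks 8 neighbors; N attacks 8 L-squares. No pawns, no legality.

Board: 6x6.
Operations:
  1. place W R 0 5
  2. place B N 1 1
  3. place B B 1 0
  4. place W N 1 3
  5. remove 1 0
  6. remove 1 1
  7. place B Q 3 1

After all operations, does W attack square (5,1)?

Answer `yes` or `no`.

Op 1: place WR@(0,5)
Op 2: place BN@(1,1)
Op 3: place BB@(1,0)
Op 4: place WN@(1,3)
Op 5: remove (1,0)
Op 6: remove (1,1)
Op 7: place BQ@(3,1)
Per-piece attacks for W:
  WR@(0,5): attacks (0,4) (0,3) (0,2) (0,1) (0,0) (1,5) (2,5) (3,5) (4,5) (5,5)
  WN@(1,3): attacks (2,5) (3,4) (0,5) (2,1) (3,2) (0,1)
W attacks (5,1): no

Answer: no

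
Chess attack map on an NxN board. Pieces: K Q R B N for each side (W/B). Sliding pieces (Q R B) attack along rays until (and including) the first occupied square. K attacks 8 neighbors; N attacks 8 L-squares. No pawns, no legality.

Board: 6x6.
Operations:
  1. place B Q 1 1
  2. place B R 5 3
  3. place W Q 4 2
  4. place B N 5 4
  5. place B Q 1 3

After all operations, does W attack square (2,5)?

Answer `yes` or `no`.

Op 1: place BQ@(1,1)
Op 2: place BR@(5,3)
Op 3: place WQ@(4,2)
Op 4: place BN@(5,4)
Op 5: place BQ@(1,3)
Per-piece attacks for W:
  WQ@(4,2): attacks (4,3) (4,4) (4,5) (4,1) (4,0) (5,2) (3,2) (2,2) (1,2) (0,2) (5,3) (5,1) (3,3) (2,4) (1,5) (3,1) (2,0) [ray(1,1) blocked at (5,3)]
W attacks (2,5): no

Answer: no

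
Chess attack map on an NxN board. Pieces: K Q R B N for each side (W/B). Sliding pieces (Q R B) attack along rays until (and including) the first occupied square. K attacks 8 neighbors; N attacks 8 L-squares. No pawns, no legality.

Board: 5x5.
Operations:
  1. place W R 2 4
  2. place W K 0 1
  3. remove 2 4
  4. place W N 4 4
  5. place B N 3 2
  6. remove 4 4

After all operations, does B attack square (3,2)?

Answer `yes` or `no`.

Op 1: place WR@(2,4)
Op 2: place WK@(0,1)
Op 3: remove (2,4)
Op 4: place WN@(4,4)
Op 5: place BN@(3,2)
Op 6: remove (4,4)
Per-piece attacks for B:
  BN@(3,2): attacks (4,4) (2,4) (1,3) (4,0) (2,0) (1,1)
B attacks (3,2): no

Answer: no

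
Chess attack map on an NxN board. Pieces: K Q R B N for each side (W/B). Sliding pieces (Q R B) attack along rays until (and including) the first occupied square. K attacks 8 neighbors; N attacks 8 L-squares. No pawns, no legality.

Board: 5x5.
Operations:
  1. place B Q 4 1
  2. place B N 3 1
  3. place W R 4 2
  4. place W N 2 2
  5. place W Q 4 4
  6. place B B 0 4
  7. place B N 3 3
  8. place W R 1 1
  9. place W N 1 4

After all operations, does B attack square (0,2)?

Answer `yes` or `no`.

Answer: no

Derivation:
Op 1: place BQ@(4,1)
Op 2: place BN@(3,1)
Op 3: place WR@(4,2)
Op 4: place WN@(2,2)
Op 5: place WQ@(4,4)
Op 6: place BB@(0,4)
Op 7: place BN@(3,3)
Op 8: place WR@(1,1)
Op 9: place WN@(1,4)
Per-piece attacks for B:
  BB@(0,4): attacks (1,3) (2,2) [ray(1,-1) blocked at (2,2)]
  BN@(3,1): attacks (4,3) (2,3) (1,2) (1,0)
  BN@(3,3): attacks (1,4) (4,1) (2,1) (1,2)
  BQ@(4,1): attacks (4,2) (4,0) (3,1) (3,2) (2,3) (1,4) (3,0) [ray(0,1) blocked at (4,2); ray(-1,0) blocked at (3,1); ray(-1,1) blocked at (1,4)]
B attacks (0,2): no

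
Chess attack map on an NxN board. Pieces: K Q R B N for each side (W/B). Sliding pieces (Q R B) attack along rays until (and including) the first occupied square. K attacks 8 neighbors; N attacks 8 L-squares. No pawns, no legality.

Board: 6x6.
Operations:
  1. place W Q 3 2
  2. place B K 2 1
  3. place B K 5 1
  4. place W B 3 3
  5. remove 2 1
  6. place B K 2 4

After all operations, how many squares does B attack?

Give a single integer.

Op 1: place WQ@(3,2)
Op 2: place BK@(2,1)
Op 3: place BK@(5,1)
Op 4: place WB@(3,3)
Op 5: remove (2,1)
Op 6: place BK@(2,4)
Per-piece attacks for B:
  BK@(2,4): attacks (2,5) (2,3) (3,4) (1,4) (3,5) (3,3) (1,5) (1,3)
  BK@(5,1): attacks (5,2) (5,0) (4,1) (4,2) (4,0)
Union (13 distinct): (1,3) (1,4) (1,5) (2,3) (2,5) (3,3) (3,4) (3,5) (4,0) (4,1) (4,2) (5,0) (5,2)

Answer: 13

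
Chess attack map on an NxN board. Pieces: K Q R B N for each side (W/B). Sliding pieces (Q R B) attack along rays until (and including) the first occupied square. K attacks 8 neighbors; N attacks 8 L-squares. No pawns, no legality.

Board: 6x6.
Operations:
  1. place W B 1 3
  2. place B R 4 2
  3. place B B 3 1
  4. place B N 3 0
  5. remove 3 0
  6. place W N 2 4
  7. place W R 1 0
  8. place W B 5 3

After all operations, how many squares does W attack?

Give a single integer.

Op 1: place WB@(1,3)
Op 2: place BR@(4,2)
Op 3: place BB@(3,1)
Op 4: place BN@(3,0)
Op 5: remove (3,0)
Op 6: place WN@(2,4)
Op 7: place WR@(1,0)
Op 8: place WB@(5,3)
Per-piece attacks for W:
  WR@(1,0): attacks (1,1) (1,2) (1,3) (2,0) (3,0) (4,0) (5,0) (0,0) [ray(0,1) blocked at (1,3)]
  WB@(1,3): attacks (2,4) (2,2) (3,1) (0,4) (0,2) [ray(1,1) blocked at (2,4); ray(1,-1) blocked at (3,1)]
  WN@(2,4): attacks (4,5) (0,5) (3,2) (4,3) (1,2) (0,3)
  WB@(5,3): attacks (4,4) (3,5) (4,2) [ray(-1,-1) blocked at (4,2)]
Union (21 distinct): (0,0) (0,2) (0,3) (0,4) (0,5) (1,1) (1,2) (1,3) (2,0) (2,2) (2,4) (3,0) (3,1) (3,2) (3,5) (4,0) (4,2) (4,3) (4,4) (4,5) (5,0)

Answer: 21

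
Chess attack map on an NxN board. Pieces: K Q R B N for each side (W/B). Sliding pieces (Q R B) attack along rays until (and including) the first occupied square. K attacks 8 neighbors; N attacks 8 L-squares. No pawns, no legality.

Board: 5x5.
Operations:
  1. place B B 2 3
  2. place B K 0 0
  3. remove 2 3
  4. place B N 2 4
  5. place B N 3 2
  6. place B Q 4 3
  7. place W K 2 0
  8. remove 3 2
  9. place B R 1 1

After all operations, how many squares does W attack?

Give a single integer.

Op 1: place BB@(2,3)
Op 2: place BK@(0,0)
Op 3: remove (2,3)
Op 4: place BN@(2,4)
Op 5: place BN@(3,2)
Op 6: place BQ@(4,3)
Op 7: place WK@(2,0)
Op 8: remove (3,2)
Op 9: place BR@(1,1)
Per-piece attacks for W:
  WK@(2,0): attacks (2,1) (3,0) (1,0) (3,1) (1,1)
Union (5 distinct): (1,0) (1,1) (2,1) (3,0) (3,1)

Answer: 5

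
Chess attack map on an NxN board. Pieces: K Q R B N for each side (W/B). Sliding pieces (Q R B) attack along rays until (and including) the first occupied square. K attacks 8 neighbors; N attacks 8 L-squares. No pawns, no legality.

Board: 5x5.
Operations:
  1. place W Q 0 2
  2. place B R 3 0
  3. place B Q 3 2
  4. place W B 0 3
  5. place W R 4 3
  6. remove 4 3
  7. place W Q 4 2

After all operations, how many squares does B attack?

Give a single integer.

Op 1: place WQ@(0,2)
Op 2: place BR@(3,0)
Op 3: place BQ@(3,2)
Op 4: place WB@(0,3)
Op 5: place WR@(4,3)
Op 6: remove (4,3)
Op 7: place WQ@(4,2)
Per-piece attacks for B:
  BR@(3,0): attacks (3,1) (3,2) (4,0) (2,0) (1,0) (0,0) [ray(0,1) blocked at (3,2)]
  BQ@(3,2): attacks (3,3) (3,4) (3,1) (3,0) (4,2) (2,2) (1,2) (0,2) (4,3) (4,1) (2,3) (1,4) (2,1) (1,0) [ray(0,-1) blocked at (3,0); ray(1,0) blocked at (4,2); ray(-1,0) blocked at (0,2)]
Union (18 distinct): (0,0) (0,2) (1,0) (1,2) (1,4) (2,0) (2,1) (2,2) (2,3) (3,0) (3,1) (3,2) (3,3) (3,4) (4,0) (4,1) (4,2) (4,3)

Answer: 18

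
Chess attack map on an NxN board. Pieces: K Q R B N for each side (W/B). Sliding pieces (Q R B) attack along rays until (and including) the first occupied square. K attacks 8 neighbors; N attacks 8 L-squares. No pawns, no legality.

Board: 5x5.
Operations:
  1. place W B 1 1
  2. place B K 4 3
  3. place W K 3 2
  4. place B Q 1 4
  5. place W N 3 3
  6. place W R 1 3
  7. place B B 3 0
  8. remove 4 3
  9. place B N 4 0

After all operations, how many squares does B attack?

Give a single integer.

Answer: 11

Derivation:
Op 1: place WB@(1,1)
Op 2: place BK@(4,3)
Op 3: place WK@(3,2)
Op 4: place BQ@(1,4)
Op 5: place WN@(3,3)
Op 6: place WR@(1,3)
Op 7: place BB@(3,0)
Op 8: remove (4,3)
Op 9: place BN@(4,0)
Per-piece attacks for B:
  BQ@(1,4): attacks (1,3) (2,4) (3,4) (4,4) (0,4) (2,3) (3,2) (0,3) [ray(0,-1) blocked at (1,3); ray(1,-1) blocked at (3,2)]
  BB@(3,0): attacks (4,1) (2,1) (1,2) (0,3)
  BN@(4,0): attacks (3,2) (2,1)
Union (11 distinct): (0,3) (0,4) (1,2) (1,3) (2,1) (2,3) (2,4) (3,2) (3,4) (4,1) (4,4)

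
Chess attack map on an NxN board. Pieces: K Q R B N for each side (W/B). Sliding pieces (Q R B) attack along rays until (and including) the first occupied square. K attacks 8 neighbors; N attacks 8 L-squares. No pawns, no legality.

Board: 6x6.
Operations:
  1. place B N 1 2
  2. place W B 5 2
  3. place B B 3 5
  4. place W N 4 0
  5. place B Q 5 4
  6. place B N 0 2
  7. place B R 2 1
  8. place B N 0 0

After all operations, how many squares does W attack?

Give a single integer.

Answer: 8

Derivation:
Op 1: place BN@(1,2)
Op 2: place WB@(5,2)
Op 3: place BB@(3,5)
Op 4: place WN@(4,0)
Op 5: place BQ@(5,4)
Op 6: place BN@(0,2)
Op 7: place BR@(2,1)
Op 8: place BN@(0,0)
Per-piece attacks for W:
  WN@(4,0): attacks (5,2) (3,2) (2,1)
  WB@(5,2): attacks (4,3) (3,4) (2,5) (4,1) (3,0)
Union (8 distinct): (2,1) (2,5) (3,0) (3,2) (3,4) (4,1) (4,3) (5,2)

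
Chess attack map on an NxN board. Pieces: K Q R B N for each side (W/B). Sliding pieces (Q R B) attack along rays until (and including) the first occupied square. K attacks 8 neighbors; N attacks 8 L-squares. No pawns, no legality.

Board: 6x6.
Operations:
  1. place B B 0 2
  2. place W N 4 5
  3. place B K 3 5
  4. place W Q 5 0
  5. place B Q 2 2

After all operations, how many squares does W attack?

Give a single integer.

Answer: 17

Derivation:
Op 1: place BB@(0,2)
Op 2: place WN@(4,5)
Op 3: place BK@(3,5)
Op 4: place WQ@(5,0)
Op 5: place BQ@(2,2)
Per-piece attacks for W:
  WN@(4,5): attacks (5,3) (3,3) (2,4)
  WQ@(5,0): attacks (5,1) (5,2) (5,3) (5,4) (5,5) (4,0) (3,0) (2,0) (1,0) (0,0) (4,1) (3,2) (2,3) (1,4) (0,5)
Union (17 distinct): (0,0) (0,5) (1,0) (1,4) (2,0) (2,3) (2,4) (3,0) (3,2) (3,3) (4,0) (4,1) (5,1) (5,2) (5,3) (5,4) (5,5)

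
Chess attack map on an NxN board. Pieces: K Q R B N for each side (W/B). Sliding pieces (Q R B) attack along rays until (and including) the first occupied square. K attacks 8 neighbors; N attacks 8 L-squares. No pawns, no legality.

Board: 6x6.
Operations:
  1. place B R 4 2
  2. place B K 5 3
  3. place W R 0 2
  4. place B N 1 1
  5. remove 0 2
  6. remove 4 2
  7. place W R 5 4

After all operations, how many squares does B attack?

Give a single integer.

Op 1: place BR@(4,2)
Op 2: place BK@(5,3)
Op 3: place WR@(0,2)
Op 4: place BN@(1,1)
Op 5: remove (0,2)
Op 6: remove (4,2)
Op 7: place WR@(5,4)
Per-piece attacks for B:
  BN@(1,1): attacks (2,3) (3,2) (0,3) (3,0)
  BK@(5,3): attacks (5,4) (5,2) (4,3) (4,4) (4,2)
Union (9 distinct): (0,3) (2,3) (3,0) (3,2) (4,2) (4,3) (4,4) (5,2) (5,4)

Answer: 9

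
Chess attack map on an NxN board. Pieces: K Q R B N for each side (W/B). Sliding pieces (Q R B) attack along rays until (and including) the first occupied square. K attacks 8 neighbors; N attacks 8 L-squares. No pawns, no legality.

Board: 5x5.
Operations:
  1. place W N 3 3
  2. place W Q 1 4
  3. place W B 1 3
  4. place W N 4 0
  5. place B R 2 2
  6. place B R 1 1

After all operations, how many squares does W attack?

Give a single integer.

Answer: 14

Derivation:
Op 1: place WN@(3,3)
Op 2: place WQ@(1,4)
Op 3: place WB@(1,3)
Op 4: place WN@(4,0)
Op 5: place BR@(2,2)
Op 6: place BR@(1,1)
Per-piece attacks for W:
  WB@(1,3): attacks (2,4) (2,2) (0,4) (0,2) [ray(1,-1) blocked at (2,2)]
  WQ@(1,4): attacks (1,3) (2,4) (3,4) (4,4) (0,4) (2,3) (3,2) (4,1) (0,3) [ray(0,-1) blocked at (1,3)]
  WN@(3,3): attacks (1,4) (4,1) (2,1) (1,2)
  WN@(4,0): attacks (3,2) (2,1)
Union (14 distinct): (0,2) (0,3) (0,4) (1,2) (1,3) (1,4) (2,1) (2,2) (2,3) (2,4) (3,2) (3,4) (4,1) (4,4)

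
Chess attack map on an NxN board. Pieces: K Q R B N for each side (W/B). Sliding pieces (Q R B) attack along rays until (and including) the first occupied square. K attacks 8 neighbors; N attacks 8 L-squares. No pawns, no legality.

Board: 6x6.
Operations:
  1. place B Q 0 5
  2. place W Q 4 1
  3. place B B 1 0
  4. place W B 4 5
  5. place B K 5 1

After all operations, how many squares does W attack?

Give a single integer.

Answer: 20

Derivation:
Op 1: place BQ@(0,5)
Op 2: place WQ@(4,1)
Op 3: place BB@(1,0)
Op 4: place WB@(4,5)
Op 5: place BK@(5,1)
Per-piece attacks for W:
  WQ@(4,1): attacks (4,2) (4,3) (4,4) (4,5) (4,0) (5,1) (3,1) (2,1) (1,1) (0,1) (5,2) (5,0) (3,2) (2,3) (1,4) (0,5) (3,0) [ray(0,1) blocked at (4,5); ray(1,0) blocked at (5,1); ray(-1,1) blocked at (0,5)]
  WB@(4,5): attacks (5,4) (3,4) (2,3) (1,2) (0,1)
Union (20 distinct): (0,1) (0,5) (1,1) (1,2) (1,4) (2,1) (2,3) (3,0) (3,1) (3,2) (3,4) (4,0) (4,2) (4,3) (4,4) (4,5) (5,0) (5,1) (5,2) (5,4)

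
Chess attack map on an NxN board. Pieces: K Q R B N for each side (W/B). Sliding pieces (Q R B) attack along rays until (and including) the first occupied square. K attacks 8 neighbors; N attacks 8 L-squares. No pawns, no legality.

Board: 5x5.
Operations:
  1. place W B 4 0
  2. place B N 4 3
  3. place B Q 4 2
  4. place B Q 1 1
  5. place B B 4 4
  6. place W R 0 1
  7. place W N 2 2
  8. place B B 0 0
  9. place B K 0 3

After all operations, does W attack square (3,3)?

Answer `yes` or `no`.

Answer: no

Derivation:
Op 1: place WB@(4,0)
Op 2: place BN@(4,3)
Op 3: place BQ@(4,2)
Op 4: place BQ@(1,1)
Op 5: place BB@(4,4)
Op 6: place WR@(0,1)
Op 7: place WN@(2,2)
Op 8: place BB@(0,0)
Op 9: place BK@(0,3)
Per-piece attacks for W:
  WR@(0,1): attacks (0,2) (0,3) (0,0) (1,1) [ray(0,1) blocked at (0,3); ray(0,-1) blocked at (0,0); ray(1,0) blocked at (1,1)]
  WN@(2,2): attacks (3,4) (4,3) (1,4) (0,3) (3,0) (4,1) (1,0) (0,1)
  WB@(4,0): attacks (3,1) (2,2) [ray(-1,1) blocked at (2,2)]
W attacks (3,3): no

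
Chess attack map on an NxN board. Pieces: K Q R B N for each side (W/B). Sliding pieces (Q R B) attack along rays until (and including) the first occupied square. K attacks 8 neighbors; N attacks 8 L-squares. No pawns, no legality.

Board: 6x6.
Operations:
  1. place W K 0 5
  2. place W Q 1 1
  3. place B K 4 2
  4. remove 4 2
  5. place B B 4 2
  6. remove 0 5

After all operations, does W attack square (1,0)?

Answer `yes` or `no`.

Op 1: place WK@(0,5)
Op 2: place WQ@(1,1)
Op 3: place BK@(4,2)
Op 4: remove (4,2)
Op 5: place BB@(4,2)
Op 6: remove (0,5)
Per-piece attacks for W:
  WQ@(1,1): attacks (1,2) (1,3) (1,4) (1,5) (1,0) (2,1) (3,1) (4,1) (5,1) (0,1) (2,2) (3,3) (4,4) (5,5) (2,0) (0,2) (0,0)
W attacks (1,0): yes

Answer: yes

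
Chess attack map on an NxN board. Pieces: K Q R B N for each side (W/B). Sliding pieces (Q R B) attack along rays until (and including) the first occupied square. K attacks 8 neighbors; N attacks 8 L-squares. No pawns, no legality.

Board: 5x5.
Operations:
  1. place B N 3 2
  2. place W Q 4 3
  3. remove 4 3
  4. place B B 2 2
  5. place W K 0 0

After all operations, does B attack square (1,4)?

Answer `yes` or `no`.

Answer: no

Derivation:
Op 1: place BN@(3,2)
Op 2: place WQ@(4,3)
Op 3: remove (4,3)
Op 4: place BB@(2,2)
Op 5: place WK@(0,0)
Per-piece attacks for B:
  BB@(2,2): attacks (3,3) (4,4) (3,1) (4,0) (1,3) (0,4) (1,1) (0,0) [ray(-1,-1) blocked at (0,0)]
  BN@(3,2): attacks (4,4) (2,4) (1,3) (4,0) (2,0) (1,1)
B attacks (1,4): no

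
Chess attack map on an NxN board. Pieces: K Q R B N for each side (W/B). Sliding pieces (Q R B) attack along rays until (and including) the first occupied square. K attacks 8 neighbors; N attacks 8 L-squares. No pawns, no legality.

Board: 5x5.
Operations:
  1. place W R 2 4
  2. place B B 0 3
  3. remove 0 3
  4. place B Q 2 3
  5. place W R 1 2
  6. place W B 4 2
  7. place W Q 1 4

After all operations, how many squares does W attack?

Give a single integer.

Op 1: place WR@(2,4)
Op 2: place BB@(0,3)
Op 3: remove (0,3)
Op 4: place BQ@(2,3)
Op 5: place WR@(1,2)
Op 6: place WB@(4,2)
Op 7: place WQ@(1,4)
Per-piece attacks for W:
  WR@(1,2): attacks (1,3) (1,4) (1,1) (1,0) (2,2) (3,2) (4,2) (0,2) [ray(0,1) blocked at (1,4); ray(1,0) blocked at (4,2)]
  WQ@(1,4): attacks (1,3) (1,2) (2,4) (0,4) (2,3) (0,3) [ray(0,-1) blocked at (1,2); ray(1,0) blocked at (2,4); ray(1,-1) blocked at (2,3)]
  WR@(2,4): attacks (2,3) (3,4) (4,4) (1,4) [ray(0,-1) blocked at (2,3); ray(-1,0) blocked at (1,4)]
  WB@(4,2): attacks (3,3) (2,4) (3,1) (2,0) [ray(-1,1) blocked at (2,4)]
Union (18 distinct): (0,2) (0,3) (0,4) (1,0) (1,1) (1,2) (1,3) (1,4) (2,0) (2,2) (2,3) (2,4) (3,1) (3,2) (3,3) (3,4) (4,2) (4,4)

Answer: 18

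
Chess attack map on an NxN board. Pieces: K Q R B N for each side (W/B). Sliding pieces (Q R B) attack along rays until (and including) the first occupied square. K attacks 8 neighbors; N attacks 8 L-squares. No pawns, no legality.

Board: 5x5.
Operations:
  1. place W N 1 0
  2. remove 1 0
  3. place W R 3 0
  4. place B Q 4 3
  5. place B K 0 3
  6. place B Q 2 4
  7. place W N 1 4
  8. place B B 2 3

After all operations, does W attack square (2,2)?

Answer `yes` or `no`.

Answer: yes

Derivation:
Op 1: place WN@(1,0)
Op 2: remove (1,0)
Op 3: place WR@(3,0)
Op 4: place BQ@(4,3)
Op 5: place BK@(0,3)
Op 6: place BQ@(2,4)
Op 7: place WN@(1,4)
Op 8: place BB@(2,3)
Per-piece attacks for W:
  WN@(1,4): attacks (2,2) (3,3) (0,2)
  WR@(3,0): attacks (3,1) (3,2) (3,3) (3,4) (4,0) (2,0) (1,0) (0,0)
W attacks (2,2): yes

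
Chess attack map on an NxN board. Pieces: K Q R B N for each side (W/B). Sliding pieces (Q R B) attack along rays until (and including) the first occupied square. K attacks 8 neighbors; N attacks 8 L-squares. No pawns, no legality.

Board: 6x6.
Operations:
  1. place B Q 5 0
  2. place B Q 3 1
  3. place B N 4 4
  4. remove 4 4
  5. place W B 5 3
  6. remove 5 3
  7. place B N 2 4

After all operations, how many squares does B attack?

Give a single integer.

Op 1: place BQ@(5,0)
Op 2: place BQ@(3,1)
Op 3: place BN@(4,4)
Op 4: remove (4,4)
Op 5: place WB@(5,3)
Op 6: remove (5,3)
Op 7: place BN@(2,4)
Per-piece attacks for B:
  BN@(2,4): attacks (4,5) (0,5) (3,2) (4,3) (1,2) (0,3)
  BQ@(3,1): attacks (3,2) (3,3) (3,4) (3,5) (3,0) (4,1) (5,1) (2,1) (1,1) (0,1) (4,2) (5,3) (4,0) (2,2) (1,3) (0,4) (2,0)
  BQ@(5,0): attacks (5,1) (5,2) (5,3) (5,4) (5,5) (4,0) (3,0) (2,0) (1,0) (0,0) (4,1) (3,2) (2,3) (1,4) (0,5)
Union (29 distinct): (0,0) (0,1) (0,3) (0,4) (0,5) (1,0) (1,1) (1,2) (1,3) (1,4) (2,0) (2,1) (2,2) (2,3) (3,0) (3,2) (3,3) (3,4) (3,5) (4,0) (4,1) (4,2) (4,3) (4,5) (5,1) (5,2) (5,3) (5,4) (5,5)

Answer: 29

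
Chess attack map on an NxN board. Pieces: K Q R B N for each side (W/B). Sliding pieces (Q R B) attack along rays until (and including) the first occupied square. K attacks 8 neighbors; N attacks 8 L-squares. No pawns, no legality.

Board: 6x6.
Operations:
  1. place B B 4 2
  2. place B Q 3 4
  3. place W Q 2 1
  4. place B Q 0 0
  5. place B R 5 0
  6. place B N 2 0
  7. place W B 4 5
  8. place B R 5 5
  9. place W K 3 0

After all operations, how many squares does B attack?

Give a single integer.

Answer: 31

Derivation:
Op 1: place BB@(4,2)
Op 2: place BQ@(3,4)
Op 3: place WQ@(2,1)
Op 4: place BQ@(0,0)
Op 5: place BR@(5,0)
Op 6: place BN@(2,0)
Op 7: place WB@(4,5)
Op 8: place BR@(5,5)
Op 9: place WK@(3,0)
Per-piece attacks for B:
  BQ@(0,0): attacks (0,1) (0,2) (0,3) (0,4) (0,5) (1,0) (2,0) (1,1) (2,2) (3,3) (4,4) (5,5) [ray(1,0) blocked at (2,0); ray(1,1) blocked at (5,5)]
  BN@(2,0): attacks (3,2) (4,1) (1,2) (0,1)
  BQ@(3,4): attacks (3,5) (3,3) (3,2) (3,1) (3,0) (4,4) (5,4) (2,4) (1,4) (0,4) (4,5) (4,3) (5,2) (2,5) (2,3) (1,2) (0,1) [ray(0,-1) blocked at (3,0); ray(1,1) blocked at (4,5)]
  BB@(4,2): attacks (5,3) (5,1) (3,3) (2,4) (1,5) (3,1) (2,0) [ray(-1,-1) blocked at (2,0)]
  BR@(5,0): attacks (5,1) (5,2) (5,3) (5,4) (5,5) (4,0) (3,0) [ray(0,1) blocked at (5,5); ray(-1,0) blocked at (3,0)]
  BR@(5,5): attacks (5,4) (5,3) (5,2) (5,1) (5,0) (4,5) [ray(0,-1) blocked at (5,0); ray(-1,0) blocked at (4,5)]
Union (31 distinct): (0,1) (0,2) (0,3) (0,4) (0,5) (1,0) (1,1) (1,2) (1,4) (1,5) (2,0) (2,2) (2,3) (2,4) (2,5) (3,0) (3,1) (3,2) (3,3) (3,5) (4,0) (4,1) (4,3) (4,4) (4,5) (5,0) (5,1) (5,2) (5,3) (5,4) (5,5)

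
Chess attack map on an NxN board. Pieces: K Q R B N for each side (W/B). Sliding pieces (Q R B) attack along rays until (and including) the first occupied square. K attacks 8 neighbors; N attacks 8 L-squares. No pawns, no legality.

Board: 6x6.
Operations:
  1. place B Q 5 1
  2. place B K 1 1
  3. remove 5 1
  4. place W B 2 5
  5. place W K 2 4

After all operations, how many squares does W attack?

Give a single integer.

Answer: 11

Derivation:
Op 1: place BQ@(5,1)
Op 2: place BK@(1,1)
Op 3: remove (5,1)
Op 4: place WB@(2,5)
Op 5: place WK@(2,4)
Per-piece attacks for W:
  WK@(2,4): attacks (2,5) (2,3) (3,4) (1,4) (3,5) (3,3) (1,5) (1,3)
  WB@(2,5): attacks (3,4) (4,3) (5,2) (1,4) (0,3)
Union (11 distinct): (0,3) (1,3) (1,4) (1,5) (2,3) (2,5) (3,3) (3,4) (3,5) (4,3) (5,2)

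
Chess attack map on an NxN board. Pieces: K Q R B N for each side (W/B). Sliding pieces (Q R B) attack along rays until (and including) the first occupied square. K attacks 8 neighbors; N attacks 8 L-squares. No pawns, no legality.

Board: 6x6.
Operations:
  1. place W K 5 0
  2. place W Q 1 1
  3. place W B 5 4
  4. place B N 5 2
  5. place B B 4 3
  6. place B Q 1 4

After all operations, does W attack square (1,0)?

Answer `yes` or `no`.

Op 1: place WK@(5,0)
Op 2: place WQ@(1,1)
Op 3: place WB@(5,4)
Op 4: place BN@(5,2)
Op 5: place BB@(4,3)
Op 6: place BQ@(1,4)
Per-piece attacks for W:
  WQ@(1,1): attacks (1,2) (1,3) (1,4) (1,0) (2,1) (3,1) (4,1) (5,1) (0,1) (2,2) (3,3) (4,4) (5,5) (2,0) (0,2) (0,0) [ray(0,1) blocked at (1,4)]
  WK@(5,0): attacks (5,1) (4,0) (4,1)
  WB@(5,4): attacks (4,5) (4,3) [ray(-1,-1) blocked at (4,3)]
W attacks (1,0): yes

Answer: yes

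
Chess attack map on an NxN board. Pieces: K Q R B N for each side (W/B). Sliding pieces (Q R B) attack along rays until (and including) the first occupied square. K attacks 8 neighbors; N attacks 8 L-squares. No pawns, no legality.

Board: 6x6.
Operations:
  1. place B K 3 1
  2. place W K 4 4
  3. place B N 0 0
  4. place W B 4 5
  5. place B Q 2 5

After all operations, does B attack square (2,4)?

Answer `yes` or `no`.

Answer: yes

Derivation:
Op 1: place BK@(3,1)
Op 2: place WK@(4,4)
Op 3: place BN@(0,0)
Op 4: place WB@(4,5)
Op 5: place BQ@(2,5)
Per-piece attacks for B:
  BN@(0,0): attacks (1,2) (2,1)
  BQ@(2,5): attacks (2,4) (2,3) (2,2) (2,1) (2,0) (3,5) (4,5) (1,5) (0,5) (3,4) (4,3) (5,2) (1,4) (0,3) [ray(1,0) blocked at (4,5)]
  BK@(3,1): attacks (3,2) (3,0) (4,1) (2,1) (4,2) (4,0) (2,2) (2,0)
B attacks (2,4): yes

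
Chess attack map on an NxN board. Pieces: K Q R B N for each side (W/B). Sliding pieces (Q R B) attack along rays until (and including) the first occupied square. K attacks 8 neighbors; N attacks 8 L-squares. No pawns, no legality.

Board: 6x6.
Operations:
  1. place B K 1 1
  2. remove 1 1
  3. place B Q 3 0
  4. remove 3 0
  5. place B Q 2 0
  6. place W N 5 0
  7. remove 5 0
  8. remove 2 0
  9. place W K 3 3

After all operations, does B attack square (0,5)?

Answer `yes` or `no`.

Op 1: place BK@(1,1)
Op 2: remove (1,1)
Op 3: place BQ@(3,0)
Op 4: remove (3,0)
Op 5: place BQ@(2,0)
Op 6: place WN@(5,0)
Op 7: remove (5,0)
Op 8: remove (2,0)
Op 9: place WK@(3,3)
Per-piece attacks for B:
B attacks (0,5): no

Answer: no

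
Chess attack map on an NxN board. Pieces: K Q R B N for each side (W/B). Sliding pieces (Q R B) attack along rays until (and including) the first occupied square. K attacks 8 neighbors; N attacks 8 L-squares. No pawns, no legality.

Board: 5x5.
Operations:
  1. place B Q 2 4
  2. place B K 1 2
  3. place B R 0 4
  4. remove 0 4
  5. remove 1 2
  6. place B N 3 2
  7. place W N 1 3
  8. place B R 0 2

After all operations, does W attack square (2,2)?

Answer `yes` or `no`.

Op 1: place BQ@(2,4)
Op 2: place BK@(1,2)
Op 3: place BR@(0,4)
Op 4: remove (0,4)
Op 5: remove (1,2)
Op 6: place BN@(3,2)
Op 7: place WN@(1,3)
Op 8: place BR@(0,2)
Per-piece attacks for W:
  WN@(1,3): attacks (3,4) (2,1) (3,2) (0,1)
W attacks (2,2): no

Answer: no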